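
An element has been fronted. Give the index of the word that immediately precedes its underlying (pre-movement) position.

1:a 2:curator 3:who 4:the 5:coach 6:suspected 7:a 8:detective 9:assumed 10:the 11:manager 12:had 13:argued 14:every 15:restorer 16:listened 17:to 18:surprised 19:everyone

The displaced element is "a curator" (word 2).
It is linked across 3 clause boundaries (Ø → Ø → Ø).
It functions as the object of the preposition "to" of "listened", so the gap sits immediately after word 17 ("to").
Base order: The coach suspected a detective assumed the manager had argued every restorer listened to a curator.

17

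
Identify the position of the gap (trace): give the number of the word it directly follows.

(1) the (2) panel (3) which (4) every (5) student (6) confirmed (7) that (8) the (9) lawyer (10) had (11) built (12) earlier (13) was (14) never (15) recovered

The displaced element is "the panel" (word 2).
It is linked across 1 clause boundary (that).
It functions as the direct object of "built", so the gap sits immediately after word 11 ("built").
Base order: Every student confirmed that the lawyer had built the panel earlier.

11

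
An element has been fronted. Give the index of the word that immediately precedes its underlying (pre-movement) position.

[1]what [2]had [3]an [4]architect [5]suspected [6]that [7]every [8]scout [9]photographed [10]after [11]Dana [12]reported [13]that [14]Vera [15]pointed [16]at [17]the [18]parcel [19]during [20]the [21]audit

The displaced element is "what" (word 1).
It is linked across 1 clause boundary (that).
It functions as the direct object of "photographed", so the gap sits immediately after word 9 ("photographed").
Base order: An architect had suspected that every scout photographed what after Dana reported that Vera pointed at the parcel during the audit.

9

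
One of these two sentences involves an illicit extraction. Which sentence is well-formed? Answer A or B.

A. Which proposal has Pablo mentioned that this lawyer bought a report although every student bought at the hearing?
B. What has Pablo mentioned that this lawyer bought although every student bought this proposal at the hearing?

In A, the wh-phrase is extracted from inside an adjunct island (introduced by "although"), which blocks movement.
In B, the extraction path crosses only that-complement boundaries, which are transparent.
So B is grammatical.

B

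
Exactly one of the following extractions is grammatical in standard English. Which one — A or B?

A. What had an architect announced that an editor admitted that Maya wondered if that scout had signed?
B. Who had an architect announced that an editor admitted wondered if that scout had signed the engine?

B

In A, the wh-phrase is extracted from inside a wh-island (introduced by "if"), which blocks movement.
In B, the extraction path crosses only that-complement boundaries, which are transparent.
So B is grammatical.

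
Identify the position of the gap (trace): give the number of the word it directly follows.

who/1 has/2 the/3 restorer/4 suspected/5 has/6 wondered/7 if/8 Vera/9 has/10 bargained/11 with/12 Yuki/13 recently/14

The displaced element is "who" (word 1).
It is linked across 1 clause boundary (Ø).
It functions as the subject of "wondered", so the gap sits immediately after word 5 ("suspected").
Base order: The restorer has suspected that who has wondered if Vera has bargained with Yuki recently.

5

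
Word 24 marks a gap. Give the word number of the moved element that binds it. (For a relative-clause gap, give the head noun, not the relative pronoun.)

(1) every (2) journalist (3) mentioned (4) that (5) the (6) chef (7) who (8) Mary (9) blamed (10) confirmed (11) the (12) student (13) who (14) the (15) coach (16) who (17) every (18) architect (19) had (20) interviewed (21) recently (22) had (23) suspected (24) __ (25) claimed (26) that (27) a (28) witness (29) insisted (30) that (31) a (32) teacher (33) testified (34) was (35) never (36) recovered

The gap at 24 is the subject of "claimed", inside a relative clause.
The relative pronoun is "who" (word 13); it is bound by the head noun immediately before it.
Its filler is the head noun "student", at word 12.

12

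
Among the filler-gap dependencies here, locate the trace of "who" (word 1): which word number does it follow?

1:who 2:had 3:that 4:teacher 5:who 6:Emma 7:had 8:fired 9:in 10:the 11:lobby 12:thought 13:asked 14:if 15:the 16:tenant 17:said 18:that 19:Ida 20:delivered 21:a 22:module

12

The displaced element is "who" (word 1).
It is linked across 1 clause boundary (Ø).
It functions as the subject of "asked", so the gap sits immediately after word 12 ("thought").
Base order: That teacher who Emma had fired in the lobby had thought that who asked if the tenant said that Ida delivered a module.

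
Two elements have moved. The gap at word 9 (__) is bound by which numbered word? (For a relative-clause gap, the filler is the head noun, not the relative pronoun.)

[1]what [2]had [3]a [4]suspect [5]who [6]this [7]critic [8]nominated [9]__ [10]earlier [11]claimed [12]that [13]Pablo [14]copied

The marked gap is inside the relative clause, the direct object of "nominated".
Its filler is the head noun "suspect" (via "who"), at word 4.
(The other dependency links word 1 to a gap after word 14.)

4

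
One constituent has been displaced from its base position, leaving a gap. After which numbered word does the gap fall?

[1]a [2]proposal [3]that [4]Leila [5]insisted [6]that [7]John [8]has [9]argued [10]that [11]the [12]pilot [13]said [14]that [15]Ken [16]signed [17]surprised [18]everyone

The displaced element is "a proposal" (word 2).
It is linked across 3 clause boundaries (that → that → that).
It functions as the direct object of "signed", so the gap sits immediately after word 16 ("signed").
Base order: Leila insisted that John has argued that the pilot said that Ken signed a proposal.

16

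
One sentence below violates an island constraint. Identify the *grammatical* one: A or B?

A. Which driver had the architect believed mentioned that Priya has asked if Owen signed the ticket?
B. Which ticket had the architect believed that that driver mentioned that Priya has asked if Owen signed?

A

In B, the wh-phrase is extracted from inside a wh-island (introduced by "if"), which blocks movement.
In A, the extraction path crosses only that-complement boundaries, which are transparent.
So A is grammatical.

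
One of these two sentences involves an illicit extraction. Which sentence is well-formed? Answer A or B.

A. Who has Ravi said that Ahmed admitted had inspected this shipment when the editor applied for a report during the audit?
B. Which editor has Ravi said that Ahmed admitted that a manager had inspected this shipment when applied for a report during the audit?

In B, the wh-phrase is extracted from inside an adjunct island (introduced by "when"), which blocks movement.
In A, the extraction path crosses only that-complement boundaries, which are transparent.
So A is grammatical.

A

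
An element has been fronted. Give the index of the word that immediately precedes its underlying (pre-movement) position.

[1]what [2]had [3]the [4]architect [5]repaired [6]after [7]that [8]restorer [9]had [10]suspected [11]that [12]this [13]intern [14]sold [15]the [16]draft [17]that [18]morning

5

The displaced element is "what" (word 1).
It functions as the direct object of "repaired", so the gap sits immediately after word 5 ("repaired").
Base order: The architect had repaired what after that restorer had suspected that this intern sold the draft that morning.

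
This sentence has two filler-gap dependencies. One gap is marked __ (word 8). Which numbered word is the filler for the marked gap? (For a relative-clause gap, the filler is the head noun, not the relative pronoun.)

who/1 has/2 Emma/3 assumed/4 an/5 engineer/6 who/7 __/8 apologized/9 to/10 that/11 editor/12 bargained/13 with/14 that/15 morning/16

6

The marked gap is inside the relative clause, the subject of "apologized".
Its filler is the head noun "engineer" (via "who"), at word 6.
(The other dependency links word 1 to a gap after word 14.)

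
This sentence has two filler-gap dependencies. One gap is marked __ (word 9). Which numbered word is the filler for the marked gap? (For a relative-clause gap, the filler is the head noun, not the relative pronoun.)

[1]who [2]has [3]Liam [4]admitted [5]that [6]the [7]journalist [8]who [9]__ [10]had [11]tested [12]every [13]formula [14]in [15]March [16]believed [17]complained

The marked gap is inside the relative clause, the subject of "tested".
Its filler is the head noun "journalist" (via "who"), at word 7.
(The other dependency links word 1 to a gap after word 16.)

7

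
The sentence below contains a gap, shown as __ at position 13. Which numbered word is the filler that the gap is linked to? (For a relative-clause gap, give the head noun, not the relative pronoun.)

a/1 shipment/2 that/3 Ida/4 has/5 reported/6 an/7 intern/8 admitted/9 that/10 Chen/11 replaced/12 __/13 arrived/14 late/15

2

The gap at 13 is the object of "replaced", inside a relative clause.
The relative pronoun is "that" (word 3); it is bound by the head noun immediately before it.
Its filler is the head noun "shipment", at word 2.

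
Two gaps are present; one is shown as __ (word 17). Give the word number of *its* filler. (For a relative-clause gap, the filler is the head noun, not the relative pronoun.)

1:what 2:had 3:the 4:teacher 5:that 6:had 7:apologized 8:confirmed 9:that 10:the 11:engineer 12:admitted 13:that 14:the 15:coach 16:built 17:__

1

The marked gap is the direct object of "built".
Its filler is the fronted wh-phrase "what", at word 1.
(The other dependency links word 4 to a gap after word 5.)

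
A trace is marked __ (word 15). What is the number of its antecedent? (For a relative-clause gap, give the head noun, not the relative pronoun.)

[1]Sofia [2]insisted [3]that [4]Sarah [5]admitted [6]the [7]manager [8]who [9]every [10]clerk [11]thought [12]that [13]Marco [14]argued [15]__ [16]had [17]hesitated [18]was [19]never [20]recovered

7

The gap at 15 is the subject of "hesitated", inside a relative clause.
The relative pronoun is "who" (word 8); it is bound by the head noun immediately before it.
Its filler is the head noun "manager", at word 7.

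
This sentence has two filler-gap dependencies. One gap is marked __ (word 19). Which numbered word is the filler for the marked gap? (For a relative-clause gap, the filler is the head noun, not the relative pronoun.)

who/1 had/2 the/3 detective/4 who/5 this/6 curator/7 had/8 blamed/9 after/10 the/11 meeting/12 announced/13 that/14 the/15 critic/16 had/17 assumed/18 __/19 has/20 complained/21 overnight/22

The marked gap is the subject of "complained".
Its filler is the fronted wh-phrase "who", at word 1.
(The other dependency links word 4 to a gap after word 9.)

1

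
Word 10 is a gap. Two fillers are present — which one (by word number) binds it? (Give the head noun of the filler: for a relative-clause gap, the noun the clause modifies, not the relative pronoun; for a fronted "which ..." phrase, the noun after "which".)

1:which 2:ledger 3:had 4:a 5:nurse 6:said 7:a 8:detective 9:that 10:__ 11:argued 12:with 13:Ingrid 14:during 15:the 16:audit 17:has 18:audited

The marked gap is inside the relative clause, the subject of "argued".
Its filler is the head noun "detective" (via "that"), at word 8.
(The other dependency links word 2 to a gap after word 18.)

8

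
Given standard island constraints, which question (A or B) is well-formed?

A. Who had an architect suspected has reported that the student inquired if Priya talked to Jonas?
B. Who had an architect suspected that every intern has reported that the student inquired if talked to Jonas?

A

In B, the wh-phrase is extracted from inside a wh-island (introduced by "if"), which blocks movement.
In A, the extraction path crosses only that-complement boundaries, which are transparent.
So A is grammatical.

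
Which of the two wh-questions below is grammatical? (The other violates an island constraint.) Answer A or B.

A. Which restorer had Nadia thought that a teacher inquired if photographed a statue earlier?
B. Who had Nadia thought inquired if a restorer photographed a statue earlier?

In A, the wh-phrase is extracted from inside a wh-island (introduced by "if"), which blocks movement.
In B, the extraction path crosses only that-complement boundaries, which are transparent.
So B is grammatical.

B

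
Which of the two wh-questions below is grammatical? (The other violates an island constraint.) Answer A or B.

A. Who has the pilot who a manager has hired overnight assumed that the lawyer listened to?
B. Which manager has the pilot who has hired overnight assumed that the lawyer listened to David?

In B, the wh-phrase is extracted from inside a complex-NP island (relative clause) (introduced by "who"), which blocks movement.
In A, the extraction path crosses only that-complement boundaries, which are transparent.
So A is grammatical.

A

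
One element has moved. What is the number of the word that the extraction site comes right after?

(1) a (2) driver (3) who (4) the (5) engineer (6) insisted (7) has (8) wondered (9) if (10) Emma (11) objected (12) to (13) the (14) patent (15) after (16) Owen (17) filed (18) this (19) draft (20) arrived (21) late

The displaced element is "a driver" (word 2).
It is linked across 1 clause boundary (Ø).
It functions as the subject of "wondered", so the gap sits immediately after word 6 ("insisted").
Base order: The engineer insisted that a driver has wondered if Emma objected to the patent after Owen filed this draft.

6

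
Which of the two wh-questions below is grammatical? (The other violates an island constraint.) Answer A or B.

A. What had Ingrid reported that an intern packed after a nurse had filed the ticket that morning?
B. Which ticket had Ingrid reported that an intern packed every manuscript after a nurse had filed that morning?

In B, the wh-phrase is extracted from inside an adjunct island (introduced by "after"), which blocks movement.
In A, the extraction path crosses only that-complement boundaries, which are transparent.
So A is grammatical.

A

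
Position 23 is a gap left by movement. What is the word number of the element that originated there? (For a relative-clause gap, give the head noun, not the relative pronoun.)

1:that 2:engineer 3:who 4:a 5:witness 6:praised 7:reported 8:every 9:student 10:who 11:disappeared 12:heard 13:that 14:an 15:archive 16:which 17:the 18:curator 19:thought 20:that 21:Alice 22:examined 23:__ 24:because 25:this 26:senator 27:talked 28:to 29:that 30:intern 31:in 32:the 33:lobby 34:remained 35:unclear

The gap at 23 is the object of "examined", inside a relative clause.
The relative pronoun is "which" (word 16); it is bound by the head noun immediately before it.
Its filler is the head noun "archive", at word 15.

15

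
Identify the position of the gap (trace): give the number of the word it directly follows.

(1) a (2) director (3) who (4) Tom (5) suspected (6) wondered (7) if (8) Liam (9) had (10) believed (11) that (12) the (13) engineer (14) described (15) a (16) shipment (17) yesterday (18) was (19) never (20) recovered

5

The displaced element is "a director" (word 2).
It is linked across 1 clause boundary (Ø).
It functions as the subject of "wondered", so the gap sits immediately after word 5 ("suspected").
Base order: Tom suspected that a director wondered if Liam had believed that the engineer described a shipment yesterday.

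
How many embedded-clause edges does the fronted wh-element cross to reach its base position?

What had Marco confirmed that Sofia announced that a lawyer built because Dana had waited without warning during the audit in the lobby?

2

"what" is extracted from the object of "built".
Boundaries crossed, outermost first: [that], [that] — 2 in total.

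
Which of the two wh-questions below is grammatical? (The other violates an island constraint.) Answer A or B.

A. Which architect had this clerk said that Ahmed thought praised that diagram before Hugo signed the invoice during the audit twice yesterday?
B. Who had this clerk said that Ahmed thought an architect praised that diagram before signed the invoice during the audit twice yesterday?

In B, the wh-phrase is extracted from inside an adjunct island (introduced by "before"), which blocks movement.
In A, the extraction path crosses only that-complement boundaries, which are transparent.
So A is grammatical.

A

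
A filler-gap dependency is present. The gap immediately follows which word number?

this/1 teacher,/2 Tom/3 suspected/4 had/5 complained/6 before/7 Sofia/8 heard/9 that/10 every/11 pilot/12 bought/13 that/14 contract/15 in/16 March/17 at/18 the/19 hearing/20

The displaced element is "this teacher" (word 2).
It is linked across 1 clause boundary (Ø).
It functions as the subject of "complained", so the gap sits immediately after word 4 ("suspected").
Base order: Tom suspected that this teacher had complained before Sofia heard that every pilot bought that contract in March at the hearing.

4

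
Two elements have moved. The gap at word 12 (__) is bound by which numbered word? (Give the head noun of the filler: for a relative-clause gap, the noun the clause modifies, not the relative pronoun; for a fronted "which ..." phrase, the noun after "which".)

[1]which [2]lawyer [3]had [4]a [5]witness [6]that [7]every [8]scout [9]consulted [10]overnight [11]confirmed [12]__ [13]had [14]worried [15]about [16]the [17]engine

The marked gap is the subject of "worried".
Its filler is the fronted wh-phrase "which lawyer", at word 2.
(The other dependency links word 5 to a gap after word 9.)

2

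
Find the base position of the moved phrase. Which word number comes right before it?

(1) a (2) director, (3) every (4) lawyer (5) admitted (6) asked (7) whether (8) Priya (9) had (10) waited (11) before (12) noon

5

The displaced element is "a director" (word 2).
It is linked across 1 clause boundary (Ø).
It functions as the subject of "asked", so the gap sits immediately after word 5 ("admitted").
Base order: Every lawyer admitted that a director asked whether Priya had waited before noon.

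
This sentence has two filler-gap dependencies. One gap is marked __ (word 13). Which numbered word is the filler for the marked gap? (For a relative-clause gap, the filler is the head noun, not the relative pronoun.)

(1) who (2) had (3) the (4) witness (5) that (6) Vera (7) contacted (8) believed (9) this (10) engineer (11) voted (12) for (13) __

1

The marked gap is the object of the preposition "for" of "voted".
Its filler is the fronted wh-phrase "who", at word 1.
(The other dependency links word 4 to a gap after word 7.)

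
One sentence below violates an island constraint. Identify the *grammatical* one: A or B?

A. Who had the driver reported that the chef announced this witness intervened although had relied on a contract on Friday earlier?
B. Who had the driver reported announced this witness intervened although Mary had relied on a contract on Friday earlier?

B

In A, the wh-phrase is extracted from inside an adjunct island (introduced by "although"), which blocks movement.
In B, the extraction path crosses only that-complement boundaries, which are transparent.
So B is grammatical.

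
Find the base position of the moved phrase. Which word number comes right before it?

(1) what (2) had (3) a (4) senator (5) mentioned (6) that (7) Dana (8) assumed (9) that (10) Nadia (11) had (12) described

The displaced element is "what" (word 1).
It is linked across 2 clause boundaries (that → that).
It functions as the direct object of "described", so the gap sits immediately after word 12 ("described").
Base order: A senator had mentioned that Dana assumed that Nadia had described what.

12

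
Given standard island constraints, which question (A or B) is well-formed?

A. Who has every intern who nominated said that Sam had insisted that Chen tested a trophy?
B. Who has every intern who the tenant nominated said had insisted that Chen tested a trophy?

In A, the wh-phrase is extracted from inside a complex-NP island (relative clause) (introduced by "who"), which blocks movement.
In B, the extraction path crosses only that-complement boundaries, which are transparent.
So B is grammatical.

B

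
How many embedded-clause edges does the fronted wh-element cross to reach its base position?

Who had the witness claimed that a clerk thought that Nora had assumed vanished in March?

3

"who" is extracted from the subject of "vanished".
Boundaries crossed, outermost first: [that], [that], [Ø] — 3 in total.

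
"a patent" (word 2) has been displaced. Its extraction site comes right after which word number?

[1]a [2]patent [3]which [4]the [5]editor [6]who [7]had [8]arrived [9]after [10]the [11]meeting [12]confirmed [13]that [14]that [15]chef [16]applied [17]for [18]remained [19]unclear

The displaced element is "a patent" (word 2).
It is linked across 1 clause boundary (that).
It functions as the object of the preposition "for" of "applied", so the gap sits immediately after word 17 ("for").
Base order: The editor who had arrived after the meeting confirmed that that chef applied for a patent.

17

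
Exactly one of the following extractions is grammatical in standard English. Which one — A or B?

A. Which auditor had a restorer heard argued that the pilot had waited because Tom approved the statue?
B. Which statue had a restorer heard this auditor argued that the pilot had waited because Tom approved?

A

In B, the wh-phrase is extracted from inside an adjunct island (introduced by "because"), which blocks movement.
In A, the extraction path crosses only that-complement boundaries, which are transparent.
So A is grammatical.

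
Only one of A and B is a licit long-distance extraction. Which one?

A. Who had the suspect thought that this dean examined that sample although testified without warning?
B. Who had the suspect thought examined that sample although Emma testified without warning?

In A, the wh-phrase is extracted from inside an adjunct island (introduced by "although"), which blocks movement.
In B, the extraction path crosses only that-complement boundaries, which are transparent.
So B is grammatical.

B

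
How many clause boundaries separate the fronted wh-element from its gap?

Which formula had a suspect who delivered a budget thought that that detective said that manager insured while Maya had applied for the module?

2

"which formula" is extracted from the object of "insured".
Boundaries crossed, outermost first: [that], [Ø] — 2 in total.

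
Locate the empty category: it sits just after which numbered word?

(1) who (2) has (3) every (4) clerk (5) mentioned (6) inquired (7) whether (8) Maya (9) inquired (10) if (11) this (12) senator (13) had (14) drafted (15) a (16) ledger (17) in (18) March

The displaced element is "who" (word 1).
It is linked across 1 clause boundary (Ø).
It functions as the subject of "inquired", so the gap sits immediately after word 5 ("mentioned").
Base order: Every clerk has mentioned that who inquired whether Maya inquired if this senator had drafted a ledger in March.

5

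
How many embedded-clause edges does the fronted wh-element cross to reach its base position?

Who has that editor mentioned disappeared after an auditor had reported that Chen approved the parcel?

1

"who" is extracted from the subject of "disappeared".
Boundaries crossed, outermost first: [Ø] — 1 in total.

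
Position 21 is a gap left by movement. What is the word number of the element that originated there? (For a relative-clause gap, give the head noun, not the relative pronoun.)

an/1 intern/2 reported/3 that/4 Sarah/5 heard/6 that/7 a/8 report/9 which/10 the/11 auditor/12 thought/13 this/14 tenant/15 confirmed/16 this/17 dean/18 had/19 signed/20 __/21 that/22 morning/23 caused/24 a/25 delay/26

9

The gap at 21 is the object of "signed", inside a relative clause.
The relative pronoun is "which" (word 10); it is bound by the head noun immediately before it.
Its filler is the head noun "report", at word 9.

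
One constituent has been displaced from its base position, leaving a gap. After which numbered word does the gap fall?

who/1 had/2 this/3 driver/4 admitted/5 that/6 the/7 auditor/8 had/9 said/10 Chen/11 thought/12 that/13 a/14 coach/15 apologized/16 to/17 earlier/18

The displaced element is "who" (word 1).
It is linked across 3 clause boundaries (that → Ø → that).
It functions as the object of the preposition "to" of "apologized", so the gap sits immediately after word 17 ("to").
Base order: This driver had admitted that the auditor had said Chen thought that a coach apologized to who earlier.

17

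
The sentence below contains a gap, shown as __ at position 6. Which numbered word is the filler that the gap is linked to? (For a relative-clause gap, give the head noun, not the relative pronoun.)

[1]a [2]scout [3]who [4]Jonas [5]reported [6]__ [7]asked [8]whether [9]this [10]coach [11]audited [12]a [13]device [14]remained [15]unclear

2

The gap at 6 is the subject of "asked", inside a relative clause.
The relative pronoun is "who" (word 3); it is bound by the head noun immediately before it.
Its filler is the head noun "scout", at word 2.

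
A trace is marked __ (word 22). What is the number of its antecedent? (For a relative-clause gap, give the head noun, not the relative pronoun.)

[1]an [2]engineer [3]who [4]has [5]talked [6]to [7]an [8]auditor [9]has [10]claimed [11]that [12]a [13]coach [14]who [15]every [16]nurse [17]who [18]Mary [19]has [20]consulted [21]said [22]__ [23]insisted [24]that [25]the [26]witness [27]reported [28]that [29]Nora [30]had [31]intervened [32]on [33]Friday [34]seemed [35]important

13

The gap at 22 is the subject of "insisted", inside a relative clause.
The relative pronoun is "who" (word 14); it is bound by the head noun immediately before it.
Its filler is the head noun "coach", at word 13.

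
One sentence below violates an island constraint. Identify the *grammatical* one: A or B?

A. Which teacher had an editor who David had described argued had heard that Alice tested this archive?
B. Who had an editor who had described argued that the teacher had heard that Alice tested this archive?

A

In B, the wh-phrase is extracted from inside a complex-NP island (relative clause) (introduced by "who"), which blocks movement.
In A, the extraction path crosses only that-complement boundaries, which are transparent.
So A is grammatical.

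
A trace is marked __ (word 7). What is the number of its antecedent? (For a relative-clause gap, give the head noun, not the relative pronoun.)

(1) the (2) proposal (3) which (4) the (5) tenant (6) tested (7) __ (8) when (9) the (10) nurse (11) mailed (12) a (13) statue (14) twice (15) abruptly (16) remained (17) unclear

2

The gap at 7 is the object of "tested", inside a relative clause.
The relative pronoun is "which" (word 3); it is bound by the head noun immediately before it.
Its filler is the head noun "proposal", at word 2.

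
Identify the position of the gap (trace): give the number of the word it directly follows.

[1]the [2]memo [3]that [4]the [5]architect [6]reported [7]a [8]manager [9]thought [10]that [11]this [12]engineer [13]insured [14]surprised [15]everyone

13

The displaced element is "the memo" (word 2).
It is linked across 2 clause boundaries (Ø → that).
It functions as the direct object of "insured", so the gap sits immediately after word 13 ("insured").
Base order: The architect reported a manager thought that this engineer insured the memo.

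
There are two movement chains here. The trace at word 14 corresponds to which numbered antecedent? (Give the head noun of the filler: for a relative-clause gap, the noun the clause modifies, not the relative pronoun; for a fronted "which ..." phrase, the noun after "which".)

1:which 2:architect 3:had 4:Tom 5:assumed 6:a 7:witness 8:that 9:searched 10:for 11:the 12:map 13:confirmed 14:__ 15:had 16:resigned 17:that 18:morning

2

The marked gap is the subject of "resigned".
Its filler is the fronted wh-phrase "which architect", at word 2.
(The other dependency links word 7 to a gap after word 8.)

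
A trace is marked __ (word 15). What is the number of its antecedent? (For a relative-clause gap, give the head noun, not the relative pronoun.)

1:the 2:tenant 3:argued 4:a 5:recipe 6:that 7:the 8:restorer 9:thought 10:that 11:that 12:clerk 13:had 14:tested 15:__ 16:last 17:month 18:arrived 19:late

5

The gap at 15 is the object of "tested", inside a relative clause.
The relative pronoun is "that" (word 6); it is bound by the head noun immediately before it.
Its filler is the head noun "recipe", at word 5.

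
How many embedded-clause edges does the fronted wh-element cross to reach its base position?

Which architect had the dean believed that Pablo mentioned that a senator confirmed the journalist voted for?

3

"which architect" is extracted from the PP object of "voted".
Boundaries crossed, outermost first: [that], [that], [Ø] — 3 in total.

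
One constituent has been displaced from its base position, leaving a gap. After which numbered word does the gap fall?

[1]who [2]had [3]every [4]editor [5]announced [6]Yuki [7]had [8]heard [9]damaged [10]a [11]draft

The displaced element is "who" (word 1).
It is linked across 2 clause boundaries (Ø → Ø).
It functions as the subject of "damaged", so the gap sits immediately after word 8 ("heard").
Base order: Every editor had announced Yuki had heard who damaged a draft.

8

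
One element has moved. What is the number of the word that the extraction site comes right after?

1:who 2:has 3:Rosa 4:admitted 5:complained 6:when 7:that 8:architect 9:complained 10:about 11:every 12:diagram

The displaced element is "who" (word 1).
It is linked across 1 clause boundary (Ø).
It functions as the subject of "complained", so the gap sits immediately after word 4 ("admitted").
Base order: Rosa has admitted who complained when that architect complained about every diagram.

4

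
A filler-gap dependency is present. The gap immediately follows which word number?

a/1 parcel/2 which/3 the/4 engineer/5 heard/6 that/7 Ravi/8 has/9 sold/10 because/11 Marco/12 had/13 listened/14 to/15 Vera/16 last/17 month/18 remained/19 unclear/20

10

The displaced element is "a parcel" (word 2).
It is linked across 1 clause boundary (that).
It functions as the direct object of "sold", so the gap sits immediately after word 10 ("sold").
Base order: The engineer heard that Ravi has sold a parcel because Marco had listened to Vera last month.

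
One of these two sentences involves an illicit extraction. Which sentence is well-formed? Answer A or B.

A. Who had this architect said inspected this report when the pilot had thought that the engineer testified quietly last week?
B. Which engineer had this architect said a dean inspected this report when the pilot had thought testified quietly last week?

In B, the wh-phrase is extracted from inside an adjunct island (introduced by "when"), which blocks movement.
In A, the extraction path crosses only that-complement boundaries, which are transparent.
So A is grammatical.

A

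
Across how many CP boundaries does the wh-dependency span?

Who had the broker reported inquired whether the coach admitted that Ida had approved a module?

"who" is extracted from the subject of "inquired".
Boundaries crossed, outermost first: [Ø] — 1 in total.

1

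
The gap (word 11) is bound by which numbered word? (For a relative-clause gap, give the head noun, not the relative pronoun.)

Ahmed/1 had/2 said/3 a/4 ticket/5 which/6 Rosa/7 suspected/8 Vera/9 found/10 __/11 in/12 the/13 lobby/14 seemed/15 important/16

The gap at 11 is the object of "found", inside a relative clause.
The relative pronoun is "which" (word 6); it is bound by the head noun immediately before it.
Its filler is the head noun "ticket", at word 5.

5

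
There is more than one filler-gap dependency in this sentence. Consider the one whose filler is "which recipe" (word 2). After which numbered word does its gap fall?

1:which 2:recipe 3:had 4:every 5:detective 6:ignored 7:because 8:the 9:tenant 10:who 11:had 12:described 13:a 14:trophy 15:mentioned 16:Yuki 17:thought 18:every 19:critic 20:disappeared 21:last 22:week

The displaced element is "which recipe" (word 2).
It functions as the direct object of "ignored", so the gap sits immediately after word 6 ("ignored").
Base order: Every detective had ignored which recipe because the tenant who had described a trophy mentioned Yuki thought every critic disappeared last week.

6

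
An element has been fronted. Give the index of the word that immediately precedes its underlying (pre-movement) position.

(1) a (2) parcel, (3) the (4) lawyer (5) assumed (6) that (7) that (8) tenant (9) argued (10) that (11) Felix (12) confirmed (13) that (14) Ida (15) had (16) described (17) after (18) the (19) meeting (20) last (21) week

The displaced element is "a parcel" (word 2).
It is linked across 3 clause boundaries (that → that → that).
It functions as the direct object of "described", so the gap sits immediately after word 16 ("described").
Base order: The lawyer assumed that that tenant argued that Felix confirmed that Ida had described a parcel after the meeting last week.

16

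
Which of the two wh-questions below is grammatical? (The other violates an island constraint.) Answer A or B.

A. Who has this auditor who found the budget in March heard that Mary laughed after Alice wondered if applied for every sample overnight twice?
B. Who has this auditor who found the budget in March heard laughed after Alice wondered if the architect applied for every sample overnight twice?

B

In A, the wh-phrase is extracted from inside an adjunct island (introduced by "after"), which blocks movement.
In B, the extraction path crosses only that-complement boundaries, which are transparent.
So B is grammatical.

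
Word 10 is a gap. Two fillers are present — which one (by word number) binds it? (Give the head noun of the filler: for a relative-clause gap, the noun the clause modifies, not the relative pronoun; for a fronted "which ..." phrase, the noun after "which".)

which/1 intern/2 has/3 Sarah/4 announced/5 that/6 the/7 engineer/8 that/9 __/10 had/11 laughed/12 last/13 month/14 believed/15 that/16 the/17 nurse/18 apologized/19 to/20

8

The marked gap is inside the relative clause, the subject of "laughed".
Its filler is the head noun "engineer" (via "that"), at word 8.
(The other dependency links word 2 to a gap after word 20.)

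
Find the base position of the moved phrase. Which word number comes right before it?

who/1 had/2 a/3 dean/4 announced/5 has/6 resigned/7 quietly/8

The displaced element is "who" (word 1).
It is linked across 1 clause boundary (Ø).
It functions as the subject of "resigned", so the gap sits immediately after word 5 ("announced").
Base order: A dean had announced that who has resigned quietly.

5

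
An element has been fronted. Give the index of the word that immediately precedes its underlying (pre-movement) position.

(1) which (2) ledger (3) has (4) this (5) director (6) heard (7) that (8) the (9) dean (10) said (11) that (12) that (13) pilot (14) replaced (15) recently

14

The displaced element is "which ledger" (word 2).
It is linked across 2 clause boundaries (that → that).
It functions as the direct object of "replaced", so the gap sits immediately after word 14 ("replaced").
Base order: This director has heard that the dean said that that pilot replaced which ledger recently.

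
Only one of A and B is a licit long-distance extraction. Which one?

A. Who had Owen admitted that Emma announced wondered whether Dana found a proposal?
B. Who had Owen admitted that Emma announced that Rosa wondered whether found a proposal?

In B, the wh-phrase is extracted from inside a wh-island (introduced by "whether"), which blocks movement.
In A, the extraction path crosses only that-complement boundaries, which are transparent.
So A is grammatical.

A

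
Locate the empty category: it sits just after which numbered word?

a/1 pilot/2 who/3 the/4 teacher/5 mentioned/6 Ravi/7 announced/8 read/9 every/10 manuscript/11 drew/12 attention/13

8

The displaced element is "a pilot" (word 2).
It is linked across 2 clause boundaries (Ø → Ø).
It functions as the subject of "read", so the gap sits immediately after word 8 ("announced").
Base order: The teacher mentioned Ravi announced that a pilot read every manuscript.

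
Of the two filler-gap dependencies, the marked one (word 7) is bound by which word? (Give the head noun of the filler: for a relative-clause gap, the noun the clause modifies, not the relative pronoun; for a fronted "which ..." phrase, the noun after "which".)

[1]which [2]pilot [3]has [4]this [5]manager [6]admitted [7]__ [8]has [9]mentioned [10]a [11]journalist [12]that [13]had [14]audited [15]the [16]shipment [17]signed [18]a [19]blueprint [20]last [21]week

2

The marked gap is the subject of "mentioned".
Its filler is the fronted wh-phrase "which pilot", at word 2.
(The other dependency links word 11 to a gap after word 12.)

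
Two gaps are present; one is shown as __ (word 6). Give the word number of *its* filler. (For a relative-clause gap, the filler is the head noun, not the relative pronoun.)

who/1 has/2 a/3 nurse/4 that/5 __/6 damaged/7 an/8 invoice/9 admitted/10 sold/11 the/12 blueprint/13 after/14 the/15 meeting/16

4

The marked gap is inside the relative clause, the subject of "damaged".
Its filler is the head noun "nurse" (via "that"), at word 4.
(The other dependency links word 1 to a gap after word 10.)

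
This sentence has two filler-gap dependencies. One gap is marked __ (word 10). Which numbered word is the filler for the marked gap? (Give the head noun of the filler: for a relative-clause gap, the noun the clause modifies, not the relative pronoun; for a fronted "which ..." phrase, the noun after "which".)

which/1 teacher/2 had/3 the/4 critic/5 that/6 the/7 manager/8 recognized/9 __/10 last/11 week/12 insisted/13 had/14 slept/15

5

The marked gap is inside the relative clause, the direct object of "recognized".
Its filler is the head noun "critic" (via "that"), at word 5.
(The other dependency links word 2 to a gap after word 13.)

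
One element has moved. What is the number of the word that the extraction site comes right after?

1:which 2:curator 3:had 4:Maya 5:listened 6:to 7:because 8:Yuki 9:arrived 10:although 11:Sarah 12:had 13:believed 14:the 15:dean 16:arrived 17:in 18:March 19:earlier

6

The displaced element is "which curator" (word 2).
It functions as the object of the preposition "to" of "listened", so the gap sits immediately after word 6 ("to").
Base order: Maya had listened to which curator because Yuki arrived although Sarah had believed the dean arrived in March earlier.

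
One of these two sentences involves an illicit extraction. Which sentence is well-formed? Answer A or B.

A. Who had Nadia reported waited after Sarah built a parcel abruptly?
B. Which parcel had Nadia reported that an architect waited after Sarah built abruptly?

In B, the wh-phrase is extracted from inside an adjunct island (introduced by "after"), which blocks movement.
In A, the extraction path crosses only that-complement boundaries, which are transparent.
So A is grammatical.

A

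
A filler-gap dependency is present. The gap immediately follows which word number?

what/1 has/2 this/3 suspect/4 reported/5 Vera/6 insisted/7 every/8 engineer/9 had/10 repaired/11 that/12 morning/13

The displaced element is "what" (word 1).
It is linked across 2 clause boundaries (Ø → Ø).
It functions as the direct object of "repaired", so the gap sits immediately after word 11 ("repaired").
Base order: This suspect has reported Vera insisted every engineer had repaired what that morning.

11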